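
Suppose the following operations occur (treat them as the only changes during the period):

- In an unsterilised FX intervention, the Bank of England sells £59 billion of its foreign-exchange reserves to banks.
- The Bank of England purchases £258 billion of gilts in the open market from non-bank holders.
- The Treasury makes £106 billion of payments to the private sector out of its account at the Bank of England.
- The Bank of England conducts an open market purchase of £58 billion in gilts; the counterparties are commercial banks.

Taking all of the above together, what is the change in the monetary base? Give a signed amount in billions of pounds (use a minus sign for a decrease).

FX sale £59 billion: Bank of England balance sheet contracts → −£59B.
Asset purchase (from non-banks) £258 billion: Bank of England balance sheet expands → +£258B.
Government spending £106 billion: a non-base liability converts back to reserves → +£106B.
OMO purchase (from banks) £58 billion: Bank of England balance sheet expands → +£58B.
Net: −59 + 258 + 106 + 58 = +£363 billion.

+£363 billion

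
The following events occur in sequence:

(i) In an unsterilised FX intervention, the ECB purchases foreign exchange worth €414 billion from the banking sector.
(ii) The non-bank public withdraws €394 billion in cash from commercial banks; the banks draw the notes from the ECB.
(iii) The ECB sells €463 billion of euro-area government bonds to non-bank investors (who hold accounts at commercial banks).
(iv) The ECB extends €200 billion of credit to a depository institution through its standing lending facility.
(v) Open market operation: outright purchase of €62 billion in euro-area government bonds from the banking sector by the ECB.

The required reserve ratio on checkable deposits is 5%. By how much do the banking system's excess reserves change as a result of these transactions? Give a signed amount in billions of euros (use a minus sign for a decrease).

-€138.15 billion

FX purchase €414 billion: reserves +€414B, deposits 0.
Currency withdrawal €394 billion: reserves −€394B, deposits −€394B.
Asset sale (to non-banks) €463 billion: reserves −€463B, deposits −€463B.
Discount-window loan €200 billion: reserves +€200B, deposits 0.
OMO purchase (from banks) €62 billion: reserves +€62B, deposits 0.
Totals: Δreserves = −€181B, Δdeposits = −€857B.
Δrequired reserves = 5% × −€857B = −€42.85B.
Δexcess reserves = Δreserves − Δrequired = −€181B − (−€42.85B) = -€138.15 billion.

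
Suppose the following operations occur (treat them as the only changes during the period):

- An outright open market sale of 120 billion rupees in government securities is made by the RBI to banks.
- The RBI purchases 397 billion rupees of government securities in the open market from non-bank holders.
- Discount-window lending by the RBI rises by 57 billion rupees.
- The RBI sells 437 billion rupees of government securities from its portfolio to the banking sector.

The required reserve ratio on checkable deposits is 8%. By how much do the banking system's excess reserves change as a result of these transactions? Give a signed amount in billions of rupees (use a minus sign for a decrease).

OMO sale (to banks) 120 billion rupees: reserves −120B, deposits 0.
Asset purchase (from non-banks) 397 billion rupees: reserves +397B, deposits +397B.
Discount-window loan 57 billion rupees: reserves +57B, deposits 0.
OMO sale (to banks) 437 billion rupees: reserves −437B, deposits 0.
Totals: Δreserves = −103B, Δdeposits = +397B.
Δrequired reserves = 8% × +397B = +31.76B.
Δexcess reserves = Δreserves − Δrequired = −103B − (+31.76B) = -134.76 billion.

-134.76 billion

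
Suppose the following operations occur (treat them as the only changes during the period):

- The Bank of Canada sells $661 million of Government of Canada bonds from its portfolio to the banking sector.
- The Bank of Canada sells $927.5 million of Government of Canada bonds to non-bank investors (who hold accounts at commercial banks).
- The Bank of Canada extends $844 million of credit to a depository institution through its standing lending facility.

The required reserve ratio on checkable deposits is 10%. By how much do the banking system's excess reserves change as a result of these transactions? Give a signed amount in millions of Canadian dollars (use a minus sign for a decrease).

OMO sale (to banks) $661 million: reserves −$661M, deposits 0.
Asset sale (to non-banks) $927.5 million: reserves −$927.5M, deposits −$927.5M.
Discount-window loan $844 million: reserves +$844M, deposits 0.
Totals: Δreserves = −$744.5M, Δdeposits = −$927.5M.
Δrequired reserves = 10% × −$927.5M = −$92.75M.
Δexcess reserves = Δreserves − Δrequired = −$744.5M − (−$92.75M) = -$651.75 million.

-$651.75 million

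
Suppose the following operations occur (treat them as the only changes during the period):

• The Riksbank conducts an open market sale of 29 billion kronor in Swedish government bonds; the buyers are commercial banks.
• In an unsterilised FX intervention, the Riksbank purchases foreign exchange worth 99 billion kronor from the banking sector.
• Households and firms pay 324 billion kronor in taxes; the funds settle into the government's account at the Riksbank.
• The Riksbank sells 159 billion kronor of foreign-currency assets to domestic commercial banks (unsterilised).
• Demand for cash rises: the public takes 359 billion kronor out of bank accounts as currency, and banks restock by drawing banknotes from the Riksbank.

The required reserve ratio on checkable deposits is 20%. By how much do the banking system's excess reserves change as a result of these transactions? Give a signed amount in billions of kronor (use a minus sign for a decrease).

OMO sale (to banks) 29 billion kronor: reserves −29B, deposits 0.
FX purchase 99 billion kronor: reserves +99B, deposits 0.
Government account inflow 324 billion kronor: reserves −324B, deposits −324B.
FX sale 159 billion kronor: reserves −159B, deposits 0.
Currency withdrawal 359 billion kronor: reserves −359B, deposits −359B.
Totals: Δreserves = −772B, Δdeposits = −683B.
Δrequired reserves = 20% × −683B = −136.6B.
Δexcess reserves = Δreserves − Δrequired = −772B − (−136.6B) = -635.4 billion.

-635.4 billion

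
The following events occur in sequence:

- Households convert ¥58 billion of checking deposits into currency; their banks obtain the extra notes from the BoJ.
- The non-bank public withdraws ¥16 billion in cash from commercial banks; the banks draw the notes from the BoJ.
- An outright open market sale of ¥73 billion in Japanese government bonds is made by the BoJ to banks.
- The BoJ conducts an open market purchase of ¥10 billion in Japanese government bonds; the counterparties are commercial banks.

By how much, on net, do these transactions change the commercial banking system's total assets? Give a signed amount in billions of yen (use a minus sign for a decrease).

-¥74 billion

Currency withdrawal ¥58 billion: bank balance sheets shrink → −¥58B.
Currency withdrawal ¥16 billion: bank balance sheets shrink → −¥16B.
OMO sale (to banks) ¥73 billion: just an asset swap on bank balance sheets → 0.
OMO purchase (from banks) ¥10 billion: just an asset swap on bank balance sheets → 0.
Net: −58 − 16 + 0 + 0 = -¥74 billion.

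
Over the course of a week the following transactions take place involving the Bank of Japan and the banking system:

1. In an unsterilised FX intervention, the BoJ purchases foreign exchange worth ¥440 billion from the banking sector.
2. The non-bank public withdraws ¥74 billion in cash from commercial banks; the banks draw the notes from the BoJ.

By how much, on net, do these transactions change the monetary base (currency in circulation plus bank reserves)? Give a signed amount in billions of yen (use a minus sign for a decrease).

FX purchase ¥440 billion: BoJ balance sheet expands → +¥440B.
Currency withdrawal ¥74 billion: just a shift between currency and reserves — both are base money → 0.
Net: 440 + 0 = +¥440 billion.

+¥440 billion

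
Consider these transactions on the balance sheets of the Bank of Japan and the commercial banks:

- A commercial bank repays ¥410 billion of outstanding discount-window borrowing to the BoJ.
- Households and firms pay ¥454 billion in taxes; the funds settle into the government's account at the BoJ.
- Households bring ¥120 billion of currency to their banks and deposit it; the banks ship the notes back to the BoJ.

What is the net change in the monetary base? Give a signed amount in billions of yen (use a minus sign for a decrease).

-¥864 billion

Discount-window repayment ¥410 billion: BoJ balance sheet contracts → −¥410B.
Government account inflow ¥454 billion: reserves shift to a non-base liability → −¥454B.
Currency deposit ¥120 billion: just a shift between currency and reserves — both are base money → 0.
Net: −410 − 454 + 0 = -¥864 billion.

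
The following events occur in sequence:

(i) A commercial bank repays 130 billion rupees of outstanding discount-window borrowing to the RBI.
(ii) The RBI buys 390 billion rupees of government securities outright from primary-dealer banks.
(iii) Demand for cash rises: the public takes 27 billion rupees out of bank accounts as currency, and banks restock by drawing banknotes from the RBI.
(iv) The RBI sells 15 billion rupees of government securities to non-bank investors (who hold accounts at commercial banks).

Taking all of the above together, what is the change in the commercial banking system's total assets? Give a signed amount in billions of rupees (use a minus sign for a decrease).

-172 billion

Discount-window repayment 130 billion rupees: bank balance sheets shrink → −130B.
OMO purchase (from banks) 390 billion rupees: just an asset swap on bank balance sheets → 0.
Currency withdrawal 27 billion rupees: bank balance sheets shrink → −27B.
Asset sale (to non-banks) 15 billion rupees: bank balance sheets shrink → −15B.
Net: −130 + 0 − 27 − 15 = -172 billion.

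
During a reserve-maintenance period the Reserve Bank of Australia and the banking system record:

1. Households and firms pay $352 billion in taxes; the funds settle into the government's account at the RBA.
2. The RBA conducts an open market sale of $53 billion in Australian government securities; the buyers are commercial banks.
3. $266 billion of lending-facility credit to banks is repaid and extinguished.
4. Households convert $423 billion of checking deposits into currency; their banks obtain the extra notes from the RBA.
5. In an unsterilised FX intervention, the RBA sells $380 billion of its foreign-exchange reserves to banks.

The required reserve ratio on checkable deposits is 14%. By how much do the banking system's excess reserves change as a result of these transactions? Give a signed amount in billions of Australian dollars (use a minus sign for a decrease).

-$1365.5 billion

Government account inflow $352 billion: reserves −$352B, deposits −$352B.
OMO sale (to banks) $53 billion: reserves −$53B, deposits 0.
Discount-window repayment $266 billion: reserves −$266B, deposits 0.
Currency withdrawal $423 billion: reserves −$423B, deposits −$423B.
FX sale $380 billion: reserves −$380B, deposits 0.
Totals: Δreserves = −$1474B, Δdeposits = −$775B.
Δrequired reserves = 14% × −$775B = −$108.5B.
Δexcess reserves = Δreserves − Δrequired = −$1474B − (−$108.5B) = -$1365.5 billion.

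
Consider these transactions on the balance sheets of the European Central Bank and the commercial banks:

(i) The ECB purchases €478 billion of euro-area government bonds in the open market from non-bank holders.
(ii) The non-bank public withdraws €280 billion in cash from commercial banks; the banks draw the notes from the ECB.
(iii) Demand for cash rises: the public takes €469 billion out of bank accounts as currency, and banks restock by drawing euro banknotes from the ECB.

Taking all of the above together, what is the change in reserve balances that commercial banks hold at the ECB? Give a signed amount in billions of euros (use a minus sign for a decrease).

-€271 billion

Asset purchase (from non-banks) €478 billion: the ECB pays by crediting reserve accounts → +€478B.
Currency withdrawal €280 billion: banks swap reserves for currency → −€280B.
Currency withdrawal €469 billion: banks swap reserves for currency → −€469B.
Net: 478 − 280 − 469 = -€271 billion.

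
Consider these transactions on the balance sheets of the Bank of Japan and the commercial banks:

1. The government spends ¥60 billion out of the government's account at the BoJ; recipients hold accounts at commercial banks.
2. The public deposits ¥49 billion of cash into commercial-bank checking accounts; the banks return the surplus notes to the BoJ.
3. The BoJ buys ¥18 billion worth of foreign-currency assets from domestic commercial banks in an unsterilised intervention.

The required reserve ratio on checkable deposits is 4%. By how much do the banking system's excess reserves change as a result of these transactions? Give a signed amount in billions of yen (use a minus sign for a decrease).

+¥122.64 billion

Government spending ¥60 billion: reserves +¥60B, deposits +¥60B.
Currency deposit ¥49 billion: reserves +¥49B, deposits +¥49B.
FX purchase ¥18 billion: reserves +¥18B, deposits 0.
Totals: Δreserves = +¥127B, Δdeposits = +¥109B.
Δrequired reserves = 4% × +¥109B = +¥4.36B.
Δexcess reserves = Δreserves − Δrequired = +¥127B − (+¥4.36B) = +¥122.64 billion.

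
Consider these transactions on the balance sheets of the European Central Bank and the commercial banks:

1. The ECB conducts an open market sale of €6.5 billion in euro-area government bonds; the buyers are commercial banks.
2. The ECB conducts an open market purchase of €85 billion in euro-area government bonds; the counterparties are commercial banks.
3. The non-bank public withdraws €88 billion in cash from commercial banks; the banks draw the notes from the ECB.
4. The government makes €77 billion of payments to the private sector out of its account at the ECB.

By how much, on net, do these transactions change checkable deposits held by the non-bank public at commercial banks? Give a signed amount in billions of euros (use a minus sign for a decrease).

ECB balance sheet:
  Assets:      Securities +€78.5B
  Liabilities: Bank reserves +€67.5B, Currency in circulation +€88B, Government deposits −€77B
Commercial banking system:
  Assets:      Reserves at CB +€67.5B, Securities −€78.5B
  Liabilities: Checkable deposits −€11B
So the change in checkable deposits held by the non-bank public at commercial banks is -€11 billion.

-€11 billion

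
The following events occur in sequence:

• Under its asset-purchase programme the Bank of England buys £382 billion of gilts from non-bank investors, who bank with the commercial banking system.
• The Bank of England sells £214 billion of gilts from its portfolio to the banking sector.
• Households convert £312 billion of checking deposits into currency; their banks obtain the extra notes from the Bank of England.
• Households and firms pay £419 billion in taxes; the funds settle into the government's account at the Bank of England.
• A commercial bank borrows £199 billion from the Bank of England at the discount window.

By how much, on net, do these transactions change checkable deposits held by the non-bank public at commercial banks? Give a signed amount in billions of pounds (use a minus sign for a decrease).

-£349 billion

Bank of England balance sheet:
  Assets:      Securities +£168B, Loans to banks +£199B
  Liabilities: Bank reserves −£364B, Currency in circulation +£312B, Government deposits +£419B
Commercial banking system:
  Assets:      Reserves at CB −£364B, Securities +£214B
  Liabilities: Checkable deposits −£349B, Borrowings from CB +£199B
So the change in checkable deposits held by the non-bank public at commercial banks is -£349 billion.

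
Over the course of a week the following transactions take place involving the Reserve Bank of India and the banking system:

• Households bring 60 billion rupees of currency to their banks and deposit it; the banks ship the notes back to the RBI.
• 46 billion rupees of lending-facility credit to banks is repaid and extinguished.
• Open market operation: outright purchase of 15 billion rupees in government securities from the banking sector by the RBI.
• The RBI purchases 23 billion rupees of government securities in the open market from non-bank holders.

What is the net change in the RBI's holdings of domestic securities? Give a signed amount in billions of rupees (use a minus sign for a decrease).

Currency deposit 60 billion rupees: the RBI's securities portfolio is untouched → 0.
Discount-window repayment 46 billion rupees: the RBI's securities portfolio is untouched → 0.
OMO purchase (from banks) 15 billion rupees: securities added to the RBI's portfolio → +15B.
Asset purchase (from non-banks) 23 billion rupees: securities added to the RBI's portfolio → +23B.
Net: 0 + 0 + 15 + 23 = +38 billion.

+38 billion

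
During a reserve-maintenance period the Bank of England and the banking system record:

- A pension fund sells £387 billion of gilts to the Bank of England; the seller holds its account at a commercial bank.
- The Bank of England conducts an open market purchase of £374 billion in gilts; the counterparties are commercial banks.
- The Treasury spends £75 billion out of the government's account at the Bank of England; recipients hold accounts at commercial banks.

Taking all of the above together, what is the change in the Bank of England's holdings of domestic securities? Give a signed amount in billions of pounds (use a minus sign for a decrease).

+£761 billion

Asset purchase (from non-banks) £387 billion: securities added to the Bank of England's portfolio → +£387B.
OMO purchase (from banks) £374 billion: securities added to the Bank of England's portfolio → +£374B.
Government spending £75 billion: the Bank of England's securities portfolio is untouched → 0.
Net: 387 + 374 + 0 = +£761 billion.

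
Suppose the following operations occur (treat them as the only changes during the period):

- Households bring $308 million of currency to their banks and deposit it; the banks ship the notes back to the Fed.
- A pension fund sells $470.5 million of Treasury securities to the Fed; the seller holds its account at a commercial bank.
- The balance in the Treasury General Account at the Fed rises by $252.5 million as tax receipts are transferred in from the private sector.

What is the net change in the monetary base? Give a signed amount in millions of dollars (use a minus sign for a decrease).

+$218 million

Currency deposit $308 million: just a shift between currency and reserves — both are base money → 0.
Asset purchase (from non-banks) $470.5 million: Fed balance sheet expands → +$470.5M.
Government account inflow $252.5 million: reserves shift to a non-base liability → −$252.5M.
Net: 0 + 470.5 − 252.5 = +$218 million.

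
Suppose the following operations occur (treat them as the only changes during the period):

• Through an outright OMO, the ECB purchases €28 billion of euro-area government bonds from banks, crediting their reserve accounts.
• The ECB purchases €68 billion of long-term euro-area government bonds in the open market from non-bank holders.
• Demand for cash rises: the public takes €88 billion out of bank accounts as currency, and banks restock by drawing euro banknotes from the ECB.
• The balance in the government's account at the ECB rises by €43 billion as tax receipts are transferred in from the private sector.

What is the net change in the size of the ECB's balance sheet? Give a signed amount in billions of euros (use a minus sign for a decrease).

ECB balance sheet:
  Assets:      Securities +€96B
  Liabilities: Bank reserves −€35B, Currency in circulation +€88B, Government deposits +€43B
Commercial banking system:
  Assets:      Reserves at CB −€35B, Securities −€28B
  Liabilities: Checkable deposits −€63B
Change in total ECB assets = +€96 billion.

+€96 billion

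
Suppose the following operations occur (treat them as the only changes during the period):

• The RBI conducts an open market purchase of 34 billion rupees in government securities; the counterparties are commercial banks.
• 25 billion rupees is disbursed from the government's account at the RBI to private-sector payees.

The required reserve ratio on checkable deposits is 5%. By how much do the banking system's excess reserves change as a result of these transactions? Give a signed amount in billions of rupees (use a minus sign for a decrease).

OMO purchase (from banks) 34 billion rupees: reserves +34B, deposits 0.
Government spending 25 billion rupees: reserves +25B, deposits +25B.
Totals: Δreserves = +59B, Δdeposits = +25B.
Δrequired reserves = 5% × +25B = +1.25B.
Δexcess reserves = Δreserves − Δrequired = +59B − (+1.25B) = +57.75 billion.

+57.75 billion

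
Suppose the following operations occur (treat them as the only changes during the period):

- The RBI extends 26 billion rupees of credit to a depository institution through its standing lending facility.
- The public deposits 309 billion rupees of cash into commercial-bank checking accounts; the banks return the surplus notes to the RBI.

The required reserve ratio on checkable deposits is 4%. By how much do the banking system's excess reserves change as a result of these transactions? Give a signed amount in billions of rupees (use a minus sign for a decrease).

+322.64 billion

Discount-window loan 26 billion rupees: reserves +26B, deposits 0.
Currency deposit 309 billion rupees: reserves +309B, deposits +309B.
Totals: Δreserves = +335B, Δdeposits = +309B.
Δrequired reserves = 4% × +309B = +12.36B.
Δexcess reserves = Δreserves − Δrequired = +335B − (+12.36B) = +322.64 billion.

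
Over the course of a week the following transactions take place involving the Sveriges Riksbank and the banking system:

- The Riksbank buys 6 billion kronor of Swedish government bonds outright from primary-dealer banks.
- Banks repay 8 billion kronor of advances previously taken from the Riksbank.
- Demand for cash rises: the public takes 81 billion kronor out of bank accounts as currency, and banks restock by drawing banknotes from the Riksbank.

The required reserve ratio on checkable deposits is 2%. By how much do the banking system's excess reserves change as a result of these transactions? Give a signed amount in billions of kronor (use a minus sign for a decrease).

-81.38 billion

OMO purchase (from banks) 6 billion kronor: reserves +6B, deposits 0.
Discount-window repayment 8 billion kronor: reserves −8B, deposits 0.
Currency withdrawal 81 billion kronor: reserves −81B, deposits −81B.
Totals: Δreserves = −83B, Δdeposits = −81B.
Δrequired reserves = 2% × −81B = −1.62B.
Δexcess reserves = Δreserves − Δrequired = −83B − (−1.62B) = -81.38 billion.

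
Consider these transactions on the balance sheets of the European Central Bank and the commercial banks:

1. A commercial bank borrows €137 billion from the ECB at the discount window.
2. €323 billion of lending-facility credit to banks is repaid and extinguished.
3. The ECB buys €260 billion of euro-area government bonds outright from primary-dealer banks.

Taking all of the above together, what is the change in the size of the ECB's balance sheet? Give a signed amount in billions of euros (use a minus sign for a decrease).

+€74 billion

Discount-window loan €137 billion: an ECB asset is acquired → +€137B.
Discount-window repayment €323 billion: an ECB asset is shed → −€323B.
OMO purchase (from banks) €260 billion: an ECB asset is acquired → +€260B.
Net: 137 − 323 + 260 = +€74 billion.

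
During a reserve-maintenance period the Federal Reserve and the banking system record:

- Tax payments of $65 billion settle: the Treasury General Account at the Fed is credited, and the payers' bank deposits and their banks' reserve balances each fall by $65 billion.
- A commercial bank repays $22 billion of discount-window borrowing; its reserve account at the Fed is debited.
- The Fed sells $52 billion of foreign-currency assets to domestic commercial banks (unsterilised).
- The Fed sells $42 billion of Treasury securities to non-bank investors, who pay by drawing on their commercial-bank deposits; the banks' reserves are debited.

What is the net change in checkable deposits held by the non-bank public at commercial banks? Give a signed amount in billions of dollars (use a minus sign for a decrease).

Government account inflow $65 billion: non-bank counterparties' bank balances fall → −$65B.
Discount-window repayment $22 billion: the counterparty is a bank, so public deposits are unchanged → 0.
FX sale $52 billion: the counterparty is a bank, so public deposits are unchanged → 0.
Asset sale (to non-banks) $42 billion: non-bank counterparties' bank balances fall → −$42B.
Net: −65 + 0 + 0 − 42 = -$107 billion.

-$107 billion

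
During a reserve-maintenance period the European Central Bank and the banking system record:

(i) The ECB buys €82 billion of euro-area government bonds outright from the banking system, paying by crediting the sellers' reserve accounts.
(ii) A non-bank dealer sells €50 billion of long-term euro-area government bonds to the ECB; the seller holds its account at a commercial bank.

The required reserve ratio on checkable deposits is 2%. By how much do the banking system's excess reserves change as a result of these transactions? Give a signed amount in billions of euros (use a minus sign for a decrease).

OMO purchase (from banks) €82 billion: reserves +€82B, deposits 0.
Asset purchase (from non-banks) €50 billion: reserves +€50B, deposits +€50B.
Totals: Δreserves = +€132B, Δdeposits = +€50B.
Δrequired reserves = 2% × +€50B = +€1B.
Δexcess reserves = Δreserves − Δrequired = +€132B − (+€1B) = +€131 billion.

+€131 billion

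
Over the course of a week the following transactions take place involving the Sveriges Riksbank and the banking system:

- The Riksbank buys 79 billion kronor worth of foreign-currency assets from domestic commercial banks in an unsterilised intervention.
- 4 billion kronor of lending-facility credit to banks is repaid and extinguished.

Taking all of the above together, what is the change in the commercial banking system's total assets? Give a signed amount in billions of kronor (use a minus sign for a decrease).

-4 billion

FX purchase 79 billion kronor: just an asset swap on bank balance sheets → 0.
Discount-window repayment 4 billion kronor: bank balance sheets shrink → −4B.
Net: 0 − 4 = -4 billion.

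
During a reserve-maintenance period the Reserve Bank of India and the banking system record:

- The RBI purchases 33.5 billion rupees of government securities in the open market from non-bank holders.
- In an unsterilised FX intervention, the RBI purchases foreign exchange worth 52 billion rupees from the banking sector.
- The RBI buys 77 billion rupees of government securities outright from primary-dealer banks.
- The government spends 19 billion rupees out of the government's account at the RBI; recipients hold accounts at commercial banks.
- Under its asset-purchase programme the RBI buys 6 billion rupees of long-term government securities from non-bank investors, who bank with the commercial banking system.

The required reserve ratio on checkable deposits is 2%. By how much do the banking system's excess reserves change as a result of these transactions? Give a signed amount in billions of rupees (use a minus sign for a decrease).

Asset purchase (from non-banks) 33.5 billion rupees: reserves +33.5B, deposits +33.5B.
FX purchase 52 billion rupees: reserves +52B, deposits 0.
OMO purchase (from banks) 77 billion rupees: reserves +77B, deposits 0.
Government spending 19 billion rupees: reserves +19B, deposits +19B.
Asset purchase (from non-banks) 6 billion rupees: reserves +6B, deposits +6B.
Totals: Δreserves = +187.5B, Δdeposits = +58.5B.
Δrequired reserves = 2% × +58.5B = +1.17B.
Δexcess reserves = Δreserves − Δrequired = +187.5B − (+1.17B) = +186.33 billion.

+186.33 billion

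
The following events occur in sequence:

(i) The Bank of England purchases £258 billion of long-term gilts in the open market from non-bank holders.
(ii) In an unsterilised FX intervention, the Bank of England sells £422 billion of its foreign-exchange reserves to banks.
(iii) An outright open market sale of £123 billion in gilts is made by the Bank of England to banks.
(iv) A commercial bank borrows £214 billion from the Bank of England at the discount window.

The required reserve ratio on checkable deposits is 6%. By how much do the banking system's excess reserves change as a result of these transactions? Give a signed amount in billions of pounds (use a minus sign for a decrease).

Asset purchase (from non-banks) £258 billion: reserves +£258B, deposits +£258B.
FX sale £422 billion: reserves −£422B, deposits 0.
OMO sale (to banks) £123 billion: reserves −£123B, deposits 0.
Discount-window loan £214 billion: reserves +£214B, deposits 0.
Totals: Δreserves = −£73B, Δdeposits = +£258B.
Δrequired reserves = 6% × +£258B = +£15.48B.
Δexcess reserves = Δreserves − Δrequired = −£73B − (+£15.48B) = -£88.48 billion.

-£88.48 billion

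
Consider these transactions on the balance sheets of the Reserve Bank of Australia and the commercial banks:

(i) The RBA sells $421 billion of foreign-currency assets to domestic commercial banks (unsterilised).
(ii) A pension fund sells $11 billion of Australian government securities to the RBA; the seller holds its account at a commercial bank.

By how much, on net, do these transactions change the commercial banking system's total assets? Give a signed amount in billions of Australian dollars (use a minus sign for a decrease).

+$11 billion

RBA balance sheet:
  Assets:      Securities +$11B, Foreign assets −$421B
  Liabilities: Bank reserves −$410B
Commercial banking system:
  Assets:      Reserves at CB −$410B, Foreign assets +$421B
  Liabilities: Checkable deposits +$11B
Change in total bank assets = +$11 billion.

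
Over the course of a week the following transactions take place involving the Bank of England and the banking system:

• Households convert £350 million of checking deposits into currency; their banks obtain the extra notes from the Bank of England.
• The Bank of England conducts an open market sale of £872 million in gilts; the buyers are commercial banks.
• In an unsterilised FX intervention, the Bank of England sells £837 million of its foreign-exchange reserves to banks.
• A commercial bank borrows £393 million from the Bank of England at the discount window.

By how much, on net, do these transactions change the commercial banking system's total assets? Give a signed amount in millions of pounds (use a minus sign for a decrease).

+£43 million

Currency withdrawal £350 million: bank balance sheets shrink → −£350M.
OMO sale (to banks) £872 million: just an asset swap on bank balance sheets → 0.
FX sale £837 million: just an asset swap on bank balance sheets → 0.
Discount-window loan £393 million: bank balance sheets expand → +£393M.
Net: −350 + 0 + 0 + 393 = +£43 million.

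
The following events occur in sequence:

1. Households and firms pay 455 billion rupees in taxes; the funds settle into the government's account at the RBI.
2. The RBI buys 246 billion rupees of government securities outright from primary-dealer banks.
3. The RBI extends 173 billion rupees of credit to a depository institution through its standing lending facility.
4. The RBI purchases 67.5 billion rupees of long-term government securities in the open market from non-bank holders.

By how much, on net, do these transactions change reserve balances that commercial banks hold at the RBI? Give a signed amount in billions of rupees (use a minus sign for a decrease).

RBI balance sheet:
  Assets:      Securities +313.5B, Loans to banks +173B
  Liabilities: Bank reserves +31.5B, Government deposits +455B
So the change in reserve balances that commercial banks hold at the RBI is +31.5 billion.

+31.5 billion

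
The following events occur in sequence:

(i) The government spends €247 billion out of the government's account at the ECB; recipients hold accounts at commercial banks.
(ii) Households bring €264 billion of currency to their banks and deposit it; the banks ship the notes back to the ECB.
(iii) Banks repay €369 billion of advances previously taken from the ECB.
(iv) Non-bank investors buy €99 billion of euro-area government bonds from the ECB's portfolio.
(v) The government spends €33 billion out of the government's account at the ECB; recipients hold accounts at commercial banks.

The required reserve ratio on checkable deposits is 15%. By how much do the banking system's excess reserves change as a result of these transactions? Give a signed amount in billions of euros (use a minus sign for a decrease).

+€9.25 billion

Government spending €247 billion: reserves +€247B, deposits +€247B.
Currency deposit €264 billion: reserves +€264B, deposits +€264B.
Discount-window repayment €369 billion: reserves −€369B, deposits 0.
Asset sale (to non-banks) €99 billion: reserves −€99B, deposits −€99B.
Government spending €33 billion: reserves +€33B, deposits +€33B.
Totals: Δreserves = +€76B, Δdeposits = +€445B.
Δrequired reserves = 15% × +€445B = +€66.75B.
Δexcess reserves = Δreserves − Δrequired = +€76B − (+€66.75B) = +€9.25 billion.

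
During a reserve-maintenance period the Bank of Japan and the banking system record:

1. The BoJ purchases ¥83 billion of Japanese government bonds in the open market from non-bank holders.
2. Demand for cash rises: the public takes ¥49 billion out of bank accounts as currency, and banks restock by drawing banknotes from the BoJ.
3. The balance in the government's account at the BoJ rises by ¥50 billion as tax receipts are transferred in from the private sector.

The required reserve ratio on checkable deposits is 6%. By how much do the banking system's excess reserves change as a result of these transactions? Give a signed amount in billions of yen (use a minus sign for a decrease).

-¥15.04 billion

Asset purchase (from non-banks) ¥83 billion: reserves +¥83B, deposits +¥83B.
Currency withdrawal ¥49 billion: reserves −¥49B, deposits −¥49B.
Government account inflow ¥50 billion: reserves −¥50B, deposits −¥50B.
Totals: Δreserves = −¥16B, Δdeposits = −¥16B.
Δrequired reserves = 6% × −¥16B = −¥0.96B.
Δexcess reserves = Δreserves − Δrequired = −¥16B − (−¥0.96B) = -¥15.04 billion.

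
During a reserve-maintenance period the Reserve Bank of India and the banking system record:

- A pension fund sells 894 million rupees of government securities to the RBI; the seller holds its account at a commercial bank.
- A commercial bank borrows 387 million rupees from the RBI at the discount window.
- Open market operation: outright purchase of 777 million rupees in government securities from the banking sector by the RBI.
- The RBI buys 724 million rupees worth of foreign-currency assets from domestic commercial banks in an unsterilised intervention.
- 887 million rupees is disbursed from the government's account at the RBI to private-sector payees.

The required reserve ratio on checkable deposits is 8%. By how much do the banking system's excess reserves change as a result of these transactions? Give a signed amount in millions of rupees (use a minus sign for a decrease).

+3526.52 million

Asset purchase (from non-banks) 894 million rupees: reserves +894M, deposits +894M.
Discount-window loan 387 million rupees: reserves +387M, deposits 0.
OMO purchase (from banks) 777 million rupees: reserves +777M, deposits 0.
FX purchase 724 million rupees: reserves +724M, deposits 0.
Government spending 887 million rupees: reserves +887M, deposits +887M.
Totals: Δreserves = +3669M, Δdeposits = +1781M.
Δrequired reserves = 8% × +1781M = +142.48M.
Δexcess reserves = Δreserves − Δrequired = +3669M − (+142.48M) = +3526.52 million.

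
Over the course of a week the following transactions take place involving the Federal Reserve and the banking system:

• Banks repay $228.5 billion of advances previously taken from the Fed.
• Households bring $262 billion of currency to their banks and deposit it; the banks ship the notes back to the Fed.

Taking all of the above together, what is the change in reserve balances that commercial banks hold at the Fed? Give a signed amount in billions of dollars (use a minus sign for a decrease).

+$33.5 billion

Fed balance sheet:
  Assets:      Loans to banks −$228.5B
  Liabilities: Bank reserves +$33.5B, Currency in circulation −$262B
Commercial banking system:
  Assets:      Reserves at CB +$33.5B
  Liabilities: Checkable deposits +$262B, Borrowings from CB −$228.5B
So the change in reserve balances that commercial banks hold at the Fed is +$33.5 billion.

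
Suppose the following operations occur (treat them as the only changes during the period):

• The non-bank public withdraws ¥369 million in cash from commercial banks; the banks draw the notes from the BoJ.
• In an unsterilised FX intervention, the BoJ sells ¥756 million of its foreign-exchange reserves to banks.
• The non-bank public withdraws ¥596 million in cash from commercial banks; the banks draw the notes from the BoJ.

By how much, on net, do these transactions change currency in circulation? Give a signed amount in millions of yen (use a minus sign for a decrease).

Currency withdrawal ¥369 million: notes leave the central bank → +¥369M.
FX sale ¥756 million: no currency enters or leaves circulation → 0.
Currency withdrawal ¥596 million: notes leave the central bank → +¥596M.
Net: 369 + 0 + 596 = +¥965 million.

+¥965 million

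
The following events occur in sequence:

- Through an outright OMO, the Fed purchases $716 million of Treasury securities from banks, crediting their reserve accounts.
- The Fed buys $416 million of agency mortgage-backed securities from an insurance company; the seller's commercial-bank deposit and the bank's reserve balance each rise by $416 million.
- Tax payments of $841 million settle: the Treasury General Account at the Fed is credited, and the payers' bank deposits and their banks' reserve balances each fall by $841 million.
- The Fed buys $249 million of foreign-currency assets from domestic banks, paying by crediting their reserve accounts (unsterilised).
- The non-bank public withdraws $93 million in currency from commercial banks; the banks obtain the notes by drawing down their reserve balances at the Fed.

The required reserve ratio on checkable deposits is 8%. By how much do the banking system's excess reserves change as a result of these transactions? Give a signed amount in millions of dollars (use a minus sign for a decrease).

+$488.44 million

OMO purchase (from banks) $716 million: reserves +$716M, deposits 0.
Asset purchase (from non-banks) $416 million: reserves +$416M, deposits +$416M.
Government account inflow $841 million: reserves −$841M, deposits −$841M.
FX purchase $249 million: reserves +$249M, deposits 0.
Currency withdrawal $93 million: reserves −$93M, deposits −$93M.
Totals: Δreserves = +$447M, Δdeposits = −$518M.
Δrequired reserves = 8% × −$518M = −$41.44M.
Δexcess reserves = Δreserves − Δrequired = +$447M − (−$41.44M) = +$488.44 million.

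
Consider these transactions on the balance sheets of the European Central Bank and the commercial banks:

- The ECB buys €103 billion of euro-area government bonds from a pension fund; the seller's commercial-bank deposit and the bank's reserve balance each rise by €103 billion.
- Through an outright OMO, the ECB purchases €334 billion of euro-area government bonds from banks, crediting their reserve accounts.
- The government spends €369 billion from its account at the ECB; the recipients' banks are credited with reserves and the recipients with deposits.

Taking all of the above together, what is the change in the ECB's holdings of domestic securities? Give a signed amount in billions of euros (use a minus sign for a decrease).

+€437 billion

ECB balance sheet:
  Assets:      Securities +€437B
  Liabilities: Bank reserves +€806B, Government deposits −€369B
Commercial banking system:
  Assets:      Reserves at CB +€806B, Securities −€334B
  Liabilities: Checkable deposits +€472B
So the change in the ECB's holdings of domestic securities is +€437 billion.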